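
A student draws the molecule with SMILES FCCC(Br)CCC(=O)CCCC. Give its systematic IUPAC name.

8-bromo-10-fluorodecan-5-one

Counting along the main chain through the carbonyl gives 10 carbons: the parent is decane.
A ketone (C=O on an internal carbon) is the principal characteristic group, giving the suffix -one.
Choose the numbering such that numbering from this end puts the carbonyl group at C-5 rather than C-6.
This places the carbonyl at C-5; a bromo group at C-8; a fluoro group at C-10.
Substituent prefixes are cited in alphabetical order (multiplying prefixes like di-/tri- are ignored for ordering).
The name is 8-bromo-10-fluorodecan-5-one.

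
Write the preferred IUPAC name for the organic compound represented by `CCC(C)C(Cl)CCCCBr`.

The longest continuous carbon chain has 8 atoms, so the parent hydride is octane.
Choose the numbering such that the substituent locant set {1,5,6} is lower than {3,4,8} at the first point of difference.
That gives a bromo group at C-1; a chloro group at C-5; a methyl group at C-6.
Prefixes are listed alphabetically: bromo, chloro, methyl.
Putting it together: 1-bromo-5-chloro-6-methyloctane.

1-bromo-5-chloro-6-methyloctane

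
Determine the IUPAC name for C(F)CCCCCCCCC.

1-fluorodecane

The parent chain contains 10 carbons (decane).
Choose the numbering such that the substituent locant set {1} is lower than {10} at the first point of difference.
This places a fluoro group at C-1.
Assembling the pieces gives 1-fluorodecane.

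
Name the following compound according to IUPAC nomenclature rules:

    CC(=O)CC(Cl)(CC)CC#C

The longest carbon chain that includes the carbonyl and the multiple bond has 7 carbons, so the parent hydride is heptane.
The principal characteristic group is a ketone (C=O on an internal carbon), named with the suffix -one.
A C≡C triple bond in the chain gives the infix -yne-.
Choose the numbering such that numbering from this end puts the carbonyl group at C-2 rather than C-6.
With this numbering: the carbonyl at C-2; the triple bond between C-6 and C-7; a chloro group at C-4; an ethyl group at C-4.
Prefixes are listed alphabetically: chloro, ethyl.
The name is 4-chloro-4-ethylhept-6-yn-2-one.

4-chloro-4-ethylhept-6-yn-2-one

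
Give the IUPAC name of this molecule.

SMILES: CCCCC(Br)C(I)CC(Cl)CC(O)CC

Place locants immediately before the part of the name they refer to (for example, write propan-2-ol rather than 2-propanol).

Counting along the main chain through the –OH group gives 12 carbons: the parent is dodecane.
The principal characteristic group is an alcohol (–OH), named with the suffix -ol.
Number the chain so that numbering from this end puts the hydroxyl group at C-3 rather than C-10.
That gives the hydroxyl at C-3; a bromo group at C-8; a chloro group at C-5; an iodo group at C-7.
The substituents are ordered alphabetically, ignoring any di-/tri- multipliers.
The name is 8-bromo-5-chloro-7-iodododecan-3-ol.

8-bromo-5-chloro-7-iodododecan-3-ol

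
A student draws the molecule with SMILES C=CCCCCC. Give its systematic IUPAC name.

The longest chain bearing the multiple bond is 7 carbons long (heptane).
A C=C double bond in the chain gives the infix -ene-.
The numbering direction is chosen so that numbering from this end puts the double bond at C-1 rather than C-6.
That gives the double bond between C-1 and C-2.
Assembling the pieces gives hept-1-ene.

hept-1-ene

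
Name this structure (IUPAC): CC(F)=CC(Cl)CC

Counting along the main chain through the multiple bond gives 6 carbons: the parent is hexane.
A C=C double bond in the chain gives the infix -ene-.
Number the chain so that numbering from this end puts the double bond at C-2 rather than C-4.
With this numbering: the double bond between C-2 and C-3; a chloro group at C-4; a fluoro group at C-2.
Prefixes are listed alphabetically: chloro, fluoro.
Putting it together: 4-chloro-2-fluorohex-2-ene.

4-chloro-2-fluorohex-2-ene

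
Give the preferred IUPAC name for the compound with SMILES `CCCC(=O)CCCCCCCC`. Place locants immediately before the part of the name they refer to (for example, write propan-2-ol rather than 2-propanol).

dodecan-4-one

Counting along the main chain through the carbonyl gives 12 carbons: the parent is dodecane.
The highest-priority functional group is a ketone (C=O on an internal carbon), so the name ends in -one.
Number the chain so that numbering from this end puts the carbonyl group at C-4 rather than C-9.
That gives the carbonyl at C-4.
Putting it together: dodecan-4-one.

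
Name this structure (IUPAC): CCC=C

but-1-ene

Counting along the main chain through the multiple bond gives 4 carbons: the parent is butane.
The chain contains a C=C double bond, so the unsaturation ending is -ene.
Choose the numbering such that numbering from this end puts the double bond at C-1 rather than C-3.
With this numbering: the double bond between C-1 and C-2.
Putting it together: but-1-ene.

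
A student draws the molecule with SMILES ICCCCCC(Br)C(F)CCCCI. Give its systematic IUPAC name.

The longest carbon chain is 11 atoms: the parent is undecane.
Number the chain so that the substituent locant set {1,5,6,11} is lower than {1,6,7,11} at the first point of difference.
That gives a bromo group at C-6; a fluoro group at C-5; iodo groups at C-1 and C-11.
Prefixes are listed alphabetically: bromo, fluoro, iodo.
Assembling the pieces gives 6-bromo-5-fluoro-1,11-diiodoundecane.

6-bromo-5-fluoro-1,11-diiodoundecane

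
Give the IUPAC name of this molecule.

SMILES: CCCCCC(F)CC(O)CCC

Counting along the main chain through the –OH group gives 11 carbons: the parent is undecane.
An alcohol (–OH) is the principal characteristic group, giving the suffix -ol.
Choose the numbering such that numbering from this end puts the hydroxyl group at C-4 rather than C-8.
That gives the hydroxyl at C-4; a fluoro group at C-6.
Assembling the pieces gives 6-fluoroundecan-4-ol.

6-fluoroundecan-4-ol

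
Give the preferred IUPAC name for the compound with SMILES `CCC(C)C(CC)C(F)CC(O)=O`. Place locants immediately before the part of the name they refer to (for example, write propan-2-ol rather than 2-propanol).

The longest carbon chain that includes the –COOH group has 7 carbons, so the parent hydride is heptane.
A carboxylic acid (terminal –COOH) is the principal characteristic group, giving the suffix -oic acid.
Number the chain so that the carboxylic acid carbon is C-1 by definition.
That gives an ethyl group at C-4; a fluoro group at C-3; a methyl group at C-5.
Prefixes are listed alphabetically: ethyl, fluoro, methyl.
Assembling the pieces gives 4-ethyl-3-fluoro-5-methylheptanoic acid.

4-ethyl-3-fluoro-5-methylheptanoic acid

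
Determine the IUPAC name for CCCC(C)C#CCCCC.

4-methyldec-5-yne

The longest carbon chain that includes the multiple bond has 10 carbons, so the parent hydride is decane.
A C≡C triple bond in the chain gives the infix -yne-.
Number the chain so that the substituent locant set {4} is lower than {7} at the first point of difference.
That gives the triple bond between C-5 and C-6; a methyl group at C-4.
Assembling the pieces gives 4-methyldec-5-yne.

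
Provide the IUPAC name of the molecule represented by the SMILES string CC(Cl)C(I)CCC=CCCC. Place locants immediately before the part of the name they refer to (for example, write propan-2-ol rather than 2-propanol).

The longest carbon chain that includes the multiple bond has 10 carbons, so the parent hydride is decane.
A C=C double bond in the chain gives the infix -ene-.
Choose the numbering such that numbering from this end puts the double bond at C-4 rather than C-6.
This places the double bond between C-4 and C-5; a chloro group at C-9; an iodo group at C-8.
The substituents are ordered alphabetically, ignoring any di-/tri- multipliers.
The name is 9-chloro-8-iododec-4-ene.

9-chloro-8-iododec-4-ene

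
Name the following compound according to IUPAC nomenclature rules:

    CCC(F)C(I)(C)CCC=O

The longest carbon chain that includes the –CHO group has 7 carbons, so the parent hydride is heptane.
The highest-priority functional group is an aldehyde (terminal –CHO), so the name ends in -al.
The numbering direction is chosen so that the aldehyde carbon is C-1 by definition.
This places a fluoro group at C-5; an iodo group at C-4; a methyl group at C-4.
Substituent prefixes are cited in alphabetical order (multiplying prefixes like di-/tri- are ignored for ordering).
Putting it together: 5-fluoro-4-iodo-4-methylheptanal.

5-fluoro-4-iodo-4-methylheptanal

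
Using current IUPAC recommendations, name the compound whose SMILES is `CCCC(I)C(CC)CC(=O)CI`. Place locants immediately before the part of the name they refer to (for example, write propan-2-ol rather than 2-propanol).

The longest chain bearing the carbonyl is 8 carbons long (octane).
The highest-priority functional group is a ketone (C=O on an internal carbon), so the name ends in -one.
The numbering direction is chosen so that numbering from this end puts the carbonyl group at C-2 rather than C-7.
This places the carbonyl at C-2; an ethyl group at C-4; iodo groups at C-1 and C-5.
Substituent prefixes are cited in alphabetical order (multiplying prefixes like di-/tri- are ignored for ordering).
Putting it together: 4-ethyl-1,5-diiodooctan-2-one.

4-ethyl-1,5-diiodooctan-2-one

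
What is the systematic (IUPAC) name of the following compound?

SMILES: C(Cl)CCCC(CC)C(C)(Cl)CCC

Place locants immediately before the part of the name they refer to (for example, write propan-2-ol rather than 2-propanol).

The parent chain contains 9 carbons (nonane).
The numbering direction is chosen so that the substituent locant set {1,5,6,6} is lower than {4,4,5,9} at the first point of difference.
With this numbering: chloro groups at C-1 and C-6; an ethyl group at C-5; a methyl group at C-6.
The substituents are ordered alphabetically, ignoring any di-/tri- multipliers.
Assembling the pieces gives 1,6-dichloro-5-ethyl-6-methylnonane.

1,6-dichloro-5-ethyl-6-methylnonane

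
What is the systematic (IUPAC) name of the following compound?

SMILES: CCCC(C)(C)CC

The longest carbon chain is 6 atoms: the parent is hexane.
Choose the numbering such that the substituent locant set {3,3} is lower than {4,4} at the first point of difference.
This places two methyl groups at C-3.
Assembling the pieces gives 3,3-dimethylhexane.

3,3-dimethylhexane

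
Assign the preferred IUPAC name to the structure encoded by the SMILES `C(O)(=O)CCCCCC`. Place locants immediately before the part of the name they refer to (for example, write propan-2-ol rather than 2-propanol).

Counting along the main chain through the –COOH group gives 7 carbons: the parent is heptane.
The principal characteristic group is a carboxylic acid (terminal –COOH), named with the suffix -oic acid.
Choose the numbering such that the carboxylic acid carbon is C-1 by definition.
Putting it together: heptanoic acid.

heptanoic acid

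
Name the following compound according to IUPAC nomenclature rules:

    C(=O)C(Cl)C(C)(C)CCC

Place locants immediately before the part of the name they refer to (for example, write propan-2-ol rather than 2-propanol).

2-chloro-3,3-dimethylhexanal

The longest carbon chain that includes the –CHO group has 6 carbons, so the parent hydride is hexane.
The highest-priority functional group is an aldehyde (terminal –CHO), so the name ends in -al.
Choose the numbering such that the aldehyde carbon is C-1 by definition.
With this numbering: a chloro group at C-2; two methyl groups at C-3.
The substituents are ordered alphabetically, ignoring any di-/tri- multipliers.
Putting it together: 2-chloro-3,3-dimethylhexanal.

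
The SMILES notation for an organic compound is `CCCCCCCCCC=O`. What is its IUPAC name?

decanal

The longest carbon chain that includes the –CHO group has 10 carbons, so the parent hydride is decane.
An aldehyde (terminal –CHO) is the principal characteristic group, giving the suffix -al.
Choose the numbering such that the aldehyde carbon is C-1 by definition.
Assembling the pieces gives decanal.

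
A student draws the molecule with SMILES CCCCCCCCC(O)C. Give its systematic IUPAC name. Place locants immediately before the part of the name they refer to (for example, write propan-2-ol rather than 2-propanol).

decan-2-ol

Counting along the main chain through the –OH group gives 10 carbons: the parent is decane.
The highest-priority functional group is an alcohol (–OH), so the name ends in -ol.
Choose the numbering such that numbering from this end puts the hydroxyl group at C-2 rather than C-9.
That gives the hydroxyl at C-2.
The name is decan-2-ol.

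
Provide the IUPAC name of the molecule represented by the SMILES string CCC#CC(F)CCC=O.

4-fluorooct-5-ynal

The longest chain bearing the –CHO group and the multiple bond is 8 carbons long (octane).
The principal characteristic group is an aldehyde (terminal –CHO), named with the suffix -al.
There is one C≡C triple bond, indicated by the ending -yne.
Number the chain so that the aldehyde carbon is C-1 by definition.
With this numbering: the triple bond between C-5 and C-6; a fluoro group at C-4.
Putting it together: 4-fluorooct-5-ynal.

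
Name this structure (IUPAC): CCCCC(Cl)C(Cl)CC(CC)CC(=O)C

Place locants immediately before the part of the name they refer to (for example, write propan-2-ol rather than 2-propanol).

Counting along the main chain through the carbonyl gives 11 carbons: the parent is undecane.
The highest-priority functional group is a ketone (C=O on an internal carbon), so the name ends in -one.
Number the chain so that numbering from this end puts the carbonyl group at C-2 rather than C-10.
This places the carbonyl at C-2; chloro groups at C-6 and C-7; an ethyl group at C-4.
Substituent prefixes are cited in alphabetical order (multiplying prefixes like di-/tri- are ignored for ordering).
Assembling the pieces gives 6,7-dichloro-4-ethylundecan-2-one.

6,7-dichloro-4-ethylundecan-2-one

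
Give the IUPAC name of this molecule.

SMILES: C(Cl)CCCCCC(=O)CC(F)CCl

1,10-dichloro-2-fluorodecan-4-one

Counting along the main chain through the carbonyl gives 10 carbons: the parent is decane.
A ketone (C=O on an internal carbon) is the principal characteristic group, giving the suffix -one.
Number the chain so that numbering from this end puts the carbonyl group at C-4 rather than C-7.
With this numbering: the carbonyl at C-4; chloro groups at C-1 and C-10; a fluoro group at C-2.
Prefixes are listed alphabetically: chloro, fluoro.
Putting it together: 1,10-dichloro-2-fluorodecan-4-one.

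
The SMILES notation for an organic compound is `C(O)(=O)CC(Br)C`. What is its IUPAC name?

The longest carbon chain that includes the –COOH group has 4 carbons, so the parent hydride is butane.
A carboxylic acid (terminal –COOH) is the principal characteristic group, giving the suffix -oic acid.
Choose the numbering such that the carboxylic acid carbon is C-1 by definition.
With this numbering: a bromo group at C-3.
Assembling the pieces gives 3-bromobutanoic acid.

3-bromobutanoic acid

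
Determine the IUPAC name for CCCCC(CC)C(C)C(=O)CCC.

The longest carbon chain that includes the carbonyl has 10 carbons, so the parent hydride is decane.
The highest-priority functional group is a ketone (C=O on an internal carbon), so the name ends in -one.
The numbering direction is chosen so that numbering from this end puts the carbonyl group at C-4 rather than C-7.
That gives the carbonyl at C-4; an ethyl group at C-6; a methyl group at C-5.
Substituent prefixes are cited in alphabetical order (multiplying prefixes like di-/tri- are ignored for ordering).
Assembling the pieces gives 6-ethyl-5-methyldecan-4-one.

6-ethyl-5-methyldecan-4-one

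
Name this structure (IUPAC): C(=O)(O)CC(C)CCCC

3-methylheptanoic acid

The longest carbon chain that includes the –COOH group has 7 carbons, so the parent hydride is heptane.
A carboxylic acid (terminal –COOH) is the principal characteristic group, giving the suffix -oic acid.
The numbering direction is chosen so that the carboxylic acid carbon is C-1 by definition.
With this numbering: a methyl group at C-3.
Putting it together: 3-methylheptanoic acid.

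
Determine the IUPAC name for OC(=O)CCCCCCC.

octanoic acid

The longest chain bearing the –COOH group is 8 carbons long (octane).
The principal characteristic group is a carboxylic acid (terminal –COOH), named with the suffix -oic acid.
Choose the numbering such that the carboxylic acid carbon is C-1 by definition.
Putting it together: octanoic acid.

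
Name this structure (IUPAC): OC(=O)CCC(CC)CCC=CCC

4-ethyldec-7-enoic acid

Counting along the main chain through the –COOH group and the multiple bond gives 10 carbons: the parent is decane.
The highest-priority functional group is a carboxylic acid (terminal –COOH), so the name ends in -oic acid.
There is one C=C double bond, indicated by the ending -ene.
Number the chain so that the carboxylic acid carbon is C-1 by definition.
This places the double bond between C-7 and C-8; an ethyl group at C-4.
Putting it together: 4-ethyldec-7-enoic acid.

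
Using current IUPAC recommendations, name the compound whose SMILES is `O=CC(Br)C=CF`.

The longest chain bearing the –CHO group and the multiple bond is 4 carbons long (butane).
An aldehyde (terminal –CHO) is the principal characteristic group, giving the suffix -al.
The chain contains a C=C double bond, so the unsaturation ending is -ene.
Choose the numbering such that the aldehyde carbon is C-1 by definition.
This places the double bond between C-3 and C-4; a bromo group at C-2; a fluoro group at C-4.
The substituents are ordered alphabetically, ignoring any di-/tri- multipliers.
The name is 2-bromo-4-fluorobut-3-enal.

2-bromo-4-fluorobut-3-enal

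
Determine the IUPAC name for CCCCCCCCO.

The longest carbon chain that includes the –OH group has 8 carbons, so the parent hydride is octane.
An alcohol (–OH) is the principal characteristic group, giving the suffix -ol.
Number the chain so that numbering from this end puts the hydroxyl group at C-1 rather than C-8.
With this numbering: the hydroxyl at C-1.
The name is octan-1-ol.

octan-1-ol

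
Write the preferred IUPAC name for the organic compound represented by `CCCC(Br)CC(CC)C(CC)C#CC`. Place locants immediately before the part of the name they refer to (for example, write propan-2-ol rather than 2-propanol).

7-bromo-4,5-diethyldec-2-yne

Counting along the main chain through the multiple bond gives 10 carbons: the parent is decane.
The chain contains a C≡C triple bond, so the unsaturation ending is -yne.
Choose the numbering such that numbering from this end puts the triple bond at C-2 rather than C-8.
This places the triple bond between C-2 and C-3; a bromo group at C-7; ethyl groups at C-4 and C-5.
Prefixes are listed alphabetically: bromo, ethyl.
Assembling the pieces gives 7-bromo-4,5-diethyldec-2-yne.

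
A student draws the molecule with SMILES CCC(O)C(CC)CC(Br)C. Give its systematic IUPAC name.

6-bromo-4-ethylheptan-3-ol

Counting along the main chain through the –OH group gives 7 carbons: the parent is heptane.
The principal characteristic group is an alcohol (–OH), named with the suffix -ol.
The numbering direction is chosen so that numbering from this end puts the hydroxyl group at C-3 rather than C-5.
This places the hydroxyl at C-3; a bromo group at C-6; an ethyl group at C-4.
Prefixes are listed alphabetically: bromo, ethyl.
The name is 6-bromo-4-ethylheptan-3-ol.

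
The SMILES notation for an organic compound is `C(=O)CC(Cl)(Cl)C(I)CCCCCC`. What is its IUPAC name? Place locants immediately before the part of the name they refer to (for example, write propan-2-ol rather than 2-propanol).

3,3-dichloro-4-iododecanal

The longest carbon chain that includes the –CHO group has 10 carbons, so the parent hydride is decane.
The principal characteristic group is an aldehyde (terminal –CHO), named with the suffix -al.
Number the chain so that the aldehyde carbon is C-1 by definition.
That gives two chloro groups at C-3; an iodo group at C-4.
Prefixes are listed alphabetically: chloro, iodo.
The name is 3,3-dichloro-4-iododecanal.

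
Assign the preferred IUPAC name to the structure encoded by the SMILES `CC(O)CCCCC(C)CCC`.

7-methyldecan-2-ol

The longest carbon chain that includes the –OH group has 10 carbons, so the parent hydride is decane.
The highest-priority functional group is an alcohol (–OH), so the name ends in -ol.
Choose the numbering such that numbering from this end puts the hydroxyl group at C-2 rather than C-9.
This places the hydroxyl at C-2; a methyl group at C-7.
Putting it together: 7-methyldecan-2-ol.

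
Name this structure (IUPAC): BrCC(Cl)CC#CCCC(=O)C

The longest chain bearing the carbonyl and the multiple bond is 9 carbons long (nonane).
The highest-priority functional group is a ketone (C=O on an internal carbon), so the name ends in -one.
The chain contains a C≡C triple bond, so the unsaturation ending is -yne.
Choose the numbering such that numbering from this end puts the carbonyl group at C-2 rather than C-8.
With this numbering: the carbonyl at C-2; the triple bond between C-5 and C-6; a bromo group at C-9; a chloro group at C-8.
Prefixes are listed alphabetically: bromo, chloro.
The name is 9-bromo-8-chloronon-5-yn-2-one.

9-bromo-8-chloronon-5-yn-2-one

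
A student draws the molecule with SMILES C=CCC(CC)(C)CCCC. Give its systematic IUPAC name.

4-ethyl-4-methyloct-1-ene

Counting along the main chain through the multiple bond gives 8 carbons: the parent is octane.
There is one C=C double bond, indicated by the ending -ene.
Number the chain so that numbering from this end puts the double bond at C-1 rather than C-7.
With this numbering: the double bond between C-1 and C-2; an ethyl group at C-4; a methyl group at C-4.
Prefixes are listed alphabetically: ethyl, methyl.
Assembling the pieces gives 4-ethyl-4-methyloct-1-ene.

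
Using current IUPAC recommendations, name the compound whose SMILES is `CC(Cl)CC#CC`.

5-chlorohex-2-yne

The longest chain bearing the multiple bond is 6 carbons long (hexane).
There is one C≡C triple bond, indicated by the ending -yne.
Number the chain so that numbering from this end puts the triple bond at C-2 rather than C-4.
This places the triple bond between C-2 and C-3; a chloro group at C-5.
Putting it together: 5-chlorohex-2-yne.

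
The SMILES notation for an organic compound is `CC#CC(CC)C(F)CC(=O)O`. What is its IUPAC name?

4-ethyl-3-fluorohept-5-ynoic acid

The longest carbon chain that includes the –COOH group and the multiple bond has 7 carbons, so the parent hydride is heptane.
The highest-priority functional group is a carboxylic acid (terminal –COOH), so the name ends in -oic acid.
A C≡C triple bond in the chain gives the infix -yne-.
Number the chain so that the carboxylic acid carbon is C-1 by definition.
With this numbering: the triple bond between C-5 and C-6; an ethyl group at C-4; a fluoro group at C-3.
Prefixes are listed alphabetically: ethyl, fluoro.
The name is 4-ethyl-3-fluorohept-5-ynoic acid.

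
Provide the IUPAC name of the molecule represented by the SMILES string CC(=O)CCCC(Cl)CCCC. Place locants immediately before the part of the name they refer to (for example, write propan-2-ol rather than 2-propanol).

6-chlorodecan-2-one

Counting along the main chain through the carbonyl gives 10 carbons: the parent is decane.
The highest-priority functional group is a ketone (C=O on an internal carbon), so the name ends in -one.
Choose the numbering such that numbering from this end puts the carbonyl group at C-2 rather than C-9.
This places the carbonyl at C-2; a chloro group at C-6.
Assembling the pieces gives 6-chlorodecan-2-one.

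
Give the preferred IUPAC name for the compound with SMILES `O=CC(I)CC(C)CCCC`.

2-iodo-4-methyloctanal

The longest carbon chain that includes the –CHO group has 8 carbons, so the parent hydride is octane.
The principal characteristic group is an aldehyde (terminal –CHO), named with the suffix -al.
The numbering direction is chosen so that the aldehyde carbon is C-1 by definition.
With this numbering: an iodo group at C-2; a methyl group at C-4.
The substituents are ordered alphabetically, ignoring any di-/tri- multipliers.
Putting it together: 2-iodo-4-methyloctanal.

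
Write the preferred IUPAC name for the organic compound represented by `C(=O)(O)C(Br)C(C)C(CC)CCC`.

The longest chain bearing the –COOH group is 7 carbons long (heptane).
The highest-priority functional group is a carboxylic acid (terminal –COOH), so the name ends in -oic acid.
Number the chain so that the carboxylic acid carbon is C-1 by definition.
This places a bromo group at C-2; an ethyl group at C-4; a methyl group at C-3.
Prefixes are listed alphabetically: bromo, ethyl, methyl.
Putting it together: 2-bromo-4-ethyl-3-methylheptanoic acid.

2-bromo-4-ethyl-3-methylheptanoic acid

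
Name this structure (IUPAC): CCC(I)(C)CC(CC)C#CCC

Counting along the main chain through the multiple bond gives 9 carbons: the parent is nonane.
The chain contains a C≡C triple bond, so the unsaturation ending is -yne.
Choose the numbering such that numbering from this end puts the triple bond at C-3 rather than C-6.
With this numbering: the triple bond between C-3 and C-4; an ethyl group at C-5; an iodo group at C-7; a methyl group at C-7.
Substituent prefixes are cited in alphabetical order (multiplying prefixes like di-/tri- are ignored for ordering).
The name is 5-ethyl-7-iodo-7-methylnon-3-yne.

5-ethyl-7-iodo-7-methylnon-3-yne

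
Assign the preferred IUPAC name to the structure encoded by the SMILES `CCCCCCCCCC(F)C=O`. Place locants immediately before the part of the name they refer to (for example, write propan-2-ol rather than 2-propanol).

The longest carbon chain that includes the –CHO group has 11 carbons, so the parent hydride is undecane.
An aldehyde (terminal –CHO) is the principal characteristic group, giving the suffix -al.
Choose the numbering such that the aldehyde carbon is C-1 by definition.
That gives a fluoro group at C-2.
The name is 2-fluoroundecanal.

2-fluoroundecanal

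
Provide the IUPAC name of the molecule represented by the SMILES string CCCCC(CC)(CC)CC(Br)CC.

The longest continuous carbon chain has 9 atoms, so the parent hydride is nonane.
The numbering direction is chosen so that the substituent locant set {3,5,5} is lower than {5,5,7} at the first point of difference.
This places a bromo group at C-3; two ethyl groups at C-5.
Prefixes are listed alphabetically: bromo, ethyl.
Assembling the pieces gives 3-bromo-5,5-diethylnonane.

3-bromo-5,5-diethylnonane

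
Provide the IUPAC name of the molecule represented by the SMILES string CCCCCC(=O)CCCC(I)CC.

10-iodododecan-6-one

Counting along the main chain through the carbonyl gives 12 carbons: the parent is dodecane.
A ketone (C=O on an internal carbon) is the principal characteristic group, giving the suffix -one.
Number the chain so that numbering from this end puts the carbonyl group at C-6 rather than C-7.
That gives the carbonyl at C-6; an iodo group at C-10.
Putting it together: 10-iodododecan-6-one.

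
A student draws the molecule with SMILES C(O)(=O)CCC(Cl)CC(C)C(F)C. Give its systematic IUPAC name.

4-chloro-7-fluoro-6-methyloctanoic acid

Counting along the main chain through the –COOH group gives 8 carbons: the parent is octane.
The principal characteristic group is a carboxylic acid (terminal –COOH), named with the suffix -oic acid.
The numbering direction is chosen so that the carboxylic acid carbon is C-1 by definition.
This places a chloro group at C-4; a fluoro group at C-7; a methyl group at C-6.
Substituent prefixes are cited in alphabetical order (multiplying prefixes like di-/tri- are ignored for ordering).
Assembling the pieces gives 4-chloro-7-fluoro-6-methyloctanoic acid.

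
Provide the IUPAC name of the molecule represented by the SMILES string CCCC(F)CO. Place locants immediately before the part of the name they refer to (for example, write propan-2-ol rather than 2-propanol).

Counting along the main chain through the –OH group gives 5 carbons: the parent is pentane.
The principal characteristic group is an alcohol (–OH), named with the suffix -ol.
Choose the numbering such that numbering from this end puts the hydroxyl group at C-1 rather than C-5.
This places the hydroxyl at C-1; a fluoro group at C-2.
The name is 2-fluoropentan-1-ol.

2-fluoropentan-1-ol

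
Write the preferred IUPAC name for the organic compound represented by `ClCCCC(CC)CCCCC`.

The parent chain contains 9 carbons (nonane).
The numbering direction is chosen so that the substituent locant set {1,4} is lower than {6,9} at the first point of difference.
This places a chloro group at C-1; an ethyl group at C-4.
Substituent prefixes are cited in alphabetical order (multiplying prefixes like di-/tri- are ignored for ordering).
Putting it together: 1-chloro-4-ethylnonane.

1-chloro-4-ethylnonane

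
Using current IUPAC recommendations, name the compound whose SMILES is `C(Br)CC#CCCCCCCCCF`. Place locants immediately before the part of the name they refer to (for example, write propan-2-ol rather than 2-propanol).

The longest carbon chain that includes the multiple bond has 12 carbons, so the parent hydride is dodecane.
The chain contains a C≡C triple bond, so the unsaturation ending is -yne.
The numbering direction is chosen so that numbering from this end puts the triple bond at C-3 rather than C-9.
With this numbering: the triple bond between C-3 and C-4; a bromo group at C-1; a fluoro group at C-12.
Substituent prefixes are cited in alphabetical order (multiplying prefixes like di-/tri- are ignored for ordering).
Assembling the pieces gives 1-bromo-12-fluorododec-3-yne.

1-bromo-12-fluorododec-3-yne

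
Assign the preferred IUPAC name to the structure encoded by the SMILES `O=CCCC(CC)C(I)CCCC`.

Counting along the main chain through the –CHO group gives 9 carbons: the parent is nonane.
An aldehyde (terminal –CHO) is the principal characteristic group, giving the suffix -al.
Choose the numbering such that the aldehyde carbon is C-1 by definition.
That gives an ethyl group at C-4; an iodo group at C-5.
Substituent prefixes are cited in alphabetical order (multiplying prefixes like di-/tri- are ignored for ordering).
Putting it together: 4-ethyl-5-iodononanal.

4-ethyl-5-iodononanal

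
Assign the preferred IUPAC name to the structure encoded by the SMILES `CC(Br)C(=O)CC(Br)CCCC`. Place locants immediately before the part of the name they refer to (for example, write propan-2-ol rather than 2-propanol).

2,5-dibromononan-3-one

The longest carbon chain that includes the carbonyl has 9 carbons, so the parent hydride is nonane.
The highest-priority functional group is a ketone (C=O on an internal carbon), so the name ends in -one.
The numbering direction is chosen so that numbering from this end puts the carbonyl group at C-3 rather than C-7.
This places the carbonyl at C-3; bromo groups at C-2 and C-5.
Putting it together: 2,5-dibromononan-3-one.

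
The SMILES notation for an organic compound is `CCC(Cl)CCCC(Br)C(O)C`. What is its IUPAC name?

Counting along the main chain through the –OH group gives 9 carbons: the parent is nonane.
An alcohol (–OH) is the principal characteristic group, giving the suffix -ol.
Choose the numbering such that numbering from this end puts the hydroxyl group at C-2 rather than C-8.
This places the hydroxyl at C-2; a bromo group at C-3; a chloro group at C-7.
Prefixes are listed alphabetically: bromo, chloro.
Putting it together: 3-bromo-7-chlorononan-2-ol.

3-bromo-7-chlorononan-2-ol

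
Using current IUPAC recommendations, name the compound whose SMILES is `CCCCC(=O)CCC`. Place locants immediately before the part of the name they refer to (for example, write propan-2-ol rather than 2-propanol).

The longest chain bearing the carbonyl is 8 carbons long (octane).
The principal characteristic group is a ketone (C=O on an internal carbon), named with the suffix -one.
Choose the numbering such that numbering from this end puts the carbonyl group at C-4 rather than C-5.
This places the carbonyl at C-4.
Putting it together: octan-4-one.

octan-4-one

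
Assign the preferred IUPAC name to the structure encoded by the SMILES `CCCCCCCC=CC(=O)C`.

undec-3-en-2-one

The longest carbon chain that includes the carbonyl and the multiple bond has 11 carbons, so the parent hydride is undecane.
The principal characteristic group is a ketone (C=O on an internal carbon), named with the suffix -one.
A C=C double bond in the chain gives the infix -ene-.
Number the chain so that numbering from this end puts the carbonyl group at C-2 rather than C-10.
That gives the carbonyl at C-2; the double bond between C-3 and C-4.
Assembling the pieces gives undec-3-en-2-one.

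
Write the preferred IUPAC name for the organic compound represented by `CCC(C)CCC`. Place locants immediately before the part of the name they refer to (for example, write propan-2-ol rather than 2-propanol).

The longest continuous carbon chain has 6 atoms, so the parent hydride is hexane.
Choose the numbering such that the substituent locant set {3} is lower than {4} at the first point of difference.
With this numbering: a methyl group at C-3.
The name is 3-methylhexane.

3-methylhexane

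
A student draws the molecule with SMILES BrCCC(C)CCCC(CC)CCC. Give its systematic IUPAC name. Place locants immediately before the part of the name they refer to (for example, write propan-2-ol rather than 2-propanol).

1-bromo-7-ethyl-3-methyldecane

The longest carbon chain is 10 atoms: the parent is decane.
Choose the numbering such that the substituent locant set {1,3,7} is lower than {4,8,10} at the first point of difference.
This places a bromo group at C-1; an ethyl group at C-7; a methyl group at C-3.
Prefixes are listed alphabetically: bromo, ethyl, methyl.
The name is 1-bromo-7-ethyl-3-methyldecane.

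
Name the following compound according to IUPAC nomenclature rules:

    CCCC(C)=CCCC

4-methyloct-4-ene

The longest carbon chain that includes the multiple bond has 8 carbons, so the parent hydride is octane.
The chain contains a C=C double bond, so the unsaturation ending is -ene.
Number the chain so that the substituent locant set {4} is lower than {5} at the first point of difference.
That gives the double bond between C-4 and C-5; a methyl group at C-4.
Putting it together: 4-methyloct-4-ene.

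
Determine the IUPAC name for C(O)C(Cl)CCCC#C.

2-chlorohept-6-yn-1-ol

The longest carbon chain that includes the –OH group and the multiple bond has 7 carbons, so the parent hydride is heptane.
The principal characteristic group is an alcohol (–OH), named with the suffix -ol.
The chain contains a C≡C triple bond, so the unsaturation ending is -yne.
Choose the numbering such that numbering from this end puts the hydroxyl group at C-1 rather than C-7.
This places the hydroxyl at C-1; the triple bond between C-6 and C-7; a chloro group at C-2.
Assembling the pieces gives 2-chlorohept-6-yn-1-ol.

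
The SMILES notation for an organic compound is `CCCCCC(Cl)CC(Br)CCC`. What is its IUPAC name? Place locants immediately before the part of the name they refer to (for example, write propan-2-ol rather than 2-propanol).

The longest continuous carbon chain has 11 atoms, so the parent hydride is undecane.
The numbering direction is chosen so that the substituent locant set {4,6} is lower than {6,8} at the first point of difference.
With this numbering: a bromo group at C-4; a chloro group at C-6.
Prefixes are listed alphabetically: bromo, chloro.
Putting it together: 4-bromo-6-chloroundecane.

4-bromo-6-chloroundecane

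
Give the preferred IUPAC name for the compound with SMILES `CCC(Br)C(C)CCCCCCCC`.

The longest carbon chain is 12 atoms: the parent is dodecane.
Number the chain so that the substituent locant set {3,4} is lower than {9,10} at the first point of difference.
This places a bromo group at C-3; a methyl group at C-4.
Substituent prefixes are cited in alphabetical order (multiplying prefixes like di-/tri- are ignored for ordering).
The name is 3-bromo-4-methyldodecane.

3-bromo-4-methyldodecane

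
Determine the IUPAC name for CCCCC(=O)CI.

1-iodohexan-2-one

The longest chain bearing the carbonyl is 6 carbons long (hexane).
A ketone (C=O on an internal carbon) is the principal characteristic group, giving the suffix -one.
Number the chain so that numbering from this end puts the carbonyl group at C-2 rather than C-5.
With this numbering: the carbonyl at C-2; an iodo group at C-1.
Assembling the pieces gives 1-iodohexan-2-one.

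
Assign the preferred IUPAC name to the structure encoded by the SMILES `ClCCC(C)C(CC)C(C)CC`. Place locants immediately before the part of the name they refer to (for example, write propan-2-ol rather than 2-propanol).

The longest carbon chain is 7 atoms: the parent is heptane.
Number the chain so that the substituent locant set {1,3,4,5} is lower than {3,4,5,7} at the first point of difference.
That gives a chloro group at C-1; an ethyl group at C-4; methyl groups at C-3 and C-5.
Substituent prefixes are cited in alphabetical order (multiplying prefixes like di-/tri- are ignored for ordering).
Assembling the pieces gives 1-chloro-4-ethyl-3,5-dimethylheptane.

1-chloro-4-ethyl-3,5-dimethylheptane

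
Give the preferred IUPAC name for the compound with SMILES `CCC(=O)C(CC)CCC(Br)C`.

7-bromo-4-ethyloctan-3-one

The longest carbon chain that includes the carbonyl has 8 carbons, so the parent hydride is octane.
A ketone (C=O on an internal carbon) is the principal characteristic group, giving the suffix -one.
Choose the numbering such that numbering from this end puts the carbonyl group at C-3 rather than C-6.
With this numbering: the carbonyl at C-3; a bromo group at C-7; an ethyl group at C-4.
Substituent prefixes are cited in alphabetical order (multiplying prefixes like di-/tri- are ignored for ordering).
Putting it together: 7-bromo-4-ethyloctan-3-one.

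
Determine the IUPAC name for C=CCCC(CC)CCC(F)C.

5-ethyl-8-fluoronon-1-ene

The longest carbon chain that includes the multiple bond has 9 carbons, so the parent hydride is nonane.
There is one C=C double bond, indicated by the ending -ene.
The numbering direction is chosen so that numbering from this end puts the double bond at C-1 rather than C-8.
This places the double bond between C-1 and C-2; an ethyl group at C-5; a fluoro group at C-8.
The substituents are ordered alphabetically, ignoring any di-/tri- multipliers.
Assembling the pieces gives 5-ethyl-8-fluoronon-1-ene.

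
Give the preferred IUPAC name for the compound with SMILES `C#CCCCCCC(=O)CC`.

dec-9-yn-3-one

The longest chain bearing the carbonyl and the multiple bond is 10 carbons long (decane).
The highest-priority functional group is a ketone (C=O on an internal carbon), so the name ends in -one.
The chain contains a C≡C triple bond, so the unsaturation ending is -yne.
Choose the numbering such that numbering from this end puts the carbonyl group at C-3 rather than C-8.
This places the carbonyl at C-3; the triple bond between C-9 and C-10.
The name is dec-9-yn-3-one.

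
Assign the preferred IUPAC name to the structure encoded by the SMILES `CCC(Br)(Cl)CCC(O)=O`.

The longest chain bearing the –COOH group is 6 carbons long (hexane).
A carboxylic acid (terminal –COOH) is the principal characteristic group, giving the suffix -oic acid.
The numbering direction is chosen so that the carboxylic acid carbon is C-1 by definition.
This places a bromo group at C-4; a chloro group at C-4.
The substituents are ordered alphabetically, ignoring any di-/tri- multipliers.
The name is 4-bromo-4-chlorohexanoic acid.

4-bromo-4-chlorohexanoic acid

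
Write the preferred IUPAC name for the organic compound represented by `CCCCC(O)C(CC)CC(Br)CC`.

8-bromo-6-ethyldecan-5-ol

Counting along the main chain through the –OH group gives 10 carbons: the parent is decane.
The highest-priority functional group is an alcohol (–OH), so the name ends in -ol.
Choose the numbering such that numbering from this end puts the hydroxyl group at C-5 rather than C-6.
That gives the hydroxyl at C-5; a bromo group at C-8; an ethyl group at C-6.
The substituents are ordered alphabetically, ignoring any di-/tri- multipliers.
Assembling the pieces gives 8-bromo-6-ethyldecan-5-ol.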